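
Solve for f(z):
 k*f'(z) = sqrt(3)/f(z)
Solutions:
 f(z) = -sqrt(C1 + 2*sqrt(3)*z/k)
 f(z) = sqrt(C1 + 2*sqrt(3)*z/k)


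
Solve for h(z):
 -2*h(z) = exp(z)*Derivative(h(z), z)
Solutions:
 h(z) = C1*exp(2*exp(-z))


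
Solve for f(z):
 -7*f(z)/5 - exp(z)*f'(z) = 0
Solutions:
 f(z) = C1*exp(7*exp(-z)/5)


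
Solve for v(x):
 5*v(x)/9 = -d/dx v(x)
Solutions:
 v(x) = C1*exp(-5*x/9)


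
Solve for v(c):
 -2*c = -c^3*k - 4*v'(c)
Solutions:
 v(c) = C1 - c^4*k/16 + c^2/4


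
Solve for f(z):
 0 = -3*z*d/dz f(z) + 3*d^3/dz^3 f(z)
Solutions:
 f(z) = C1 + Integral(C2*airyai(z) + C3*airybi(z), z)


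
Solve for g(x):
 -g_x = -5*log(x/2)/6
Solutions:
 g(x) = C1 + 5*x*log(x)/6 - 5*x/6 - 5*x*log(2)/6


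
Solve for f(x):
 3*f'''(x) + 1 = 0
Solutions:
 f(x) = C1 + C2*x + C3*x^2 - x^3/18


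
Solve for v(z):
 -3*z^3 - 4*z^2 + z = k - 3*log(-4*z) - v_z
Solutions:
 v(z) = C1 + 3*z^4/4 + 4*z^3/3 - z^2/2 + z*(k - 6*log(2) + 3) - 3*z*log(-z)


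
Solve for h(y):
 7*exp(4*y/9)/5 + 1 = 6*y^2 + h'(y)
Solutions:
 h(y) = C1 - 2*y^3 + y + 63*exp(4*y/9)/20


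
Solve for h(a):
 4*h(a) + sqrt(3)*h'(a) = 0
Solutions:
 h(a) = C1*exp(-4*sqrt(3)*a/3)


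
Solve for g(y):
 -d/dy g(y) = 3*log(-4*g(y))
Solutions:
 Integral(1/(log(-_y) + 2*log(2)), (_y, g(y)))/3 = C1 - y


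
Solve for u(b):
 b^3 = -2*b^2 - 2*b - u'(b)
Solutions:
 u(b) = C1 - b^4/4 - 2*b^3/3 - b^2


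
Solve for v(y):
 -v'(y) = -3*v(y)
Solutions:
 v(y) = C1*exp(3*y)


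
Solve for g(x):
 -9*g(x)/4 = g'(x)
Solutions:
 g(x) = C1*exp(-9*x/4)


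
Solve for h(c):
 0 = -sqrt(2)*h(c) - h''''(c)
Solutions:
 h(c) = (C1*sin(2^(5/8)*c/2) + C2*cos(2^(5/8)*c/2))*exp(-2^(5/8)*c/2) + (C3*sin(2^(5/8)*c/2) + C4*cos(2^(5/8)*c/2))*exp(2^(5/8)*c/2)


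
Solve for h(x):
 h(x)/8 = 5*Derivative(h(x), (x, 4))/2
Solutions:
 h(x) = C1*exp(-sqrt(2)*5^(3/4)*x/10) + C2*exp(sqrt(2)*5^(3/4)*x/10) + C3*sin(sqrt(2)*5^(3/4)*x/10) + C4*cos(sqrt(2)*5^(3/4)*x/10)


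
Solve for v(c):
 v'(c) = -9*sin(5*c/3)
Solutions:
 v(c) = C1 + 27*cos(5*c/3)/5


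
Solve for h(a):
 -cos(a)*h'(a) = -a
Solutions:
 h(a) = C1 + Integral(a/cos(a), a)


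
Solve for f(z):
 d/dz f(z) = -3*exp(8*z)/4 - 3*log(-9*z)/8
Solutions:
 f(z) = C1 - 3*z*log(-z)/8 + 3*z*(1 - 2*log(3))/8 - 3*exp(8*z)/32


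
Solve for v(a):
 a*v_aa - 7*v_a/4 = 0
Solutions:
 v(a) = C1 + C2*a^(11/4)


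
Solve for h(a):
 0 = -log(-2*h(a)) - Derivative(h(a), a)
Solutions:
 Integral(1/(log(-_y) + log(2)), (_y, h(a))) = C1 - a


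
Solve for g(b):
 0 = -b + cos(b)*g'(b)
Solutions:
 g(b) = C1 + Integral(b/cos(b), b)


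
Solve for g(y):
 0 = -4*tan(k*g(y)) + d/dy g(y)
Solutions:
 g(y) = Piecewise((-asin(exp(C1*k + 4*k*y))/k + pi/k, Ne(k, 0)), (nan, True))
 g(y) = Piecewise((asin(exp(C1*k + 4*k*y))/k, Ne(k, 0)), (nan, True))


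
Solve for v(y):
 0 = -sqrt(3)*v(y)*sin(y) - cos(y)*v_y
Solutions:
 v(y) = C1*cos(y)^(sqrt(3))


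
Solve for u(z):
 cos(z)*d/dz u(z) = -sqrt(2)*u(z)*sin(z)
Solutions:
 u(z) = C1*cos(z)^(sqrt(2))


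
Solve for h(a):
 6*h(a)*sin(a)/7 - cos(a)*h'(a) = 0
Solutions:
 h(a) = C1/cos(a)^(6/7)


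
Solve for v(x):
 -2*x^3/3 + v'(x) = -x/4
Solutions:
 v(x) = C1 + x^4/6 - x^2/8


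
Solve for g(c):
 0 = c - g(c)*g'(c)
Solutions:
 g(c) = -sqrt(C1 + c^2)
 g(c) = sqrt(C1 + c^2)


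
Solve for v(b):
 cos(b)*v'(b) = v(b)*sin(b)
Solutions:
 v(b) = C1/cos(b)


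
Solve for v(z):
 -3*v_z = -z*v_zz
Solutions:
 v(z) = C1 + C2*z^4


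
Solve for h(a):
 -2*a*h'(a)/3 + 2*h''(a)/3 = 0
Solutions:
 h(a) = C1 + C2*erfi(sqrt(2)*a/2)


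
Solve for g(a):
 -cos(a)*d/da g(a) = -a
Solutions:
 g(a) = C1 + Integral(a/cos(a), a)


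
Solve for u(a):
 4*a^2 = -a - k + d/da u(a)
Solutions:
 u(a) = C1 + 4*a^3/3 + a^2/2 + a*k


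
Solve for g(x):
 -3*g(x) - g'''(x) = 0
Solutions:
 g(x) = C3*exp(-3^(1/3)*x) + (C1*sin(3^(5/6)*x/2) + C2*cos(3^(5/6)*x/2))*exp(3^(1/3)*x/2)


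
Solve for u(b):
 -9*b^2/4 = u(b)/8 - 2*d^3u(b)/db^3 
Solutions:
 u(b) = C3*exp(2^(2/3)*b/4) - 18*b^2 + (C1*sin(2^(2/3)*sqrt(3)*b/8) + C2*cos(2^(2/3)*sqrt(3)*b/8))*exp(-2^(2/3)*b/8)


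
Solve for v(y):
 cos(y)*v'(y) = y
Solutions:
 v(y) = C1 + Integral(y/cos(y), y)


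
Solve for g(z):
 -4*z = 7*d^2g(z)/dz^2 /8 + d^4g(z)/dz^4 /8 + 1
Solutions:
 g(z) = C1 + C2*z + C3*sin(sqrt(7)*z) + C4*cos(sqrt(7)*z) - 16*z^3/21 - 4*z^2/7


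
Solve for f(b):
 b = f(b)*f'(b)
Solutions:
 f(b) = -sqrt(C1 + b^2)
 f(b) = sqrt(C1 + b^2)


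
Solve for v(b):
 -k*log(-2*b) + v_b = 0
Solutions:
 v(b) = C1 + b*k*log(-b) + b*k*(-1 + log(2))


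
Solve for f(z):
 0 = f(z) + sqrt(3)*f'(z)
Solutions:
 f(z) = C1*exp(-sqrt(3)*z/3)


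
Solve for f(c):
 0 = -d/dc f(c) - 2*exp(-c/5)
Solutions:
 f(c) = C1 + 10*exp(-c/5)


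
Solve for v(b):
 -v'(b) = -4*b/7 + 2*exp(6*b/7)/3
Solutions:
 v(b) = C1 + 2*b^2/7 - 7*exp(6*b/7)/9


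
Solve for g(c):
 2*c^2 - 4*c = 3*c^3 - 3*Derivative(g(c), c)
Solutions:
 g(c) = C1 + c^4/4 - 2*c^3/9 + 2*c^2/3


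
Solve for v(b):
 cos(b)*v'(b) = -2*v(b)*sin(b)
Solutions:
 v(b) = C1*cos(b)^2


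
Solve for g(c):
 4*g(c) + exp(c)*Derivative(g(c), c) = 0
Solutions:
 g(c) = C1*exp(4*exp(-c))


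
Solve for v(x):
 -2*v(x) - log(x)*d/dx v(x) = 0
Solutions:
 v(x) = C1*exp(-2*li(x))


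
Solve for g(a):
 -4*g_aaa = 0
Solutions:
 g(a) = C1 + C2*a + C3*a^2


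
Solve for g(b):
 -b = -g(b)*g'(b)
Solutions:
 g(b) = -sqrt(C1 + b^2)
 g(b) = sqrt(C1 + b^2)


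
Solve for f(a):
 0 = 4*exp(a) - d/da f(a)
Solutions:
 f(a) = C1 + 4*exp(a)


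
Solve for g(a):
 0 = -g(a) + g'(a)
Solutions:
 g(a) = C1*exp(a)


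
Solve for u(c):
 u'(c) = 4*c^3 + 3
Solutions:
 u(c) = C1 + c^4 + 3*c


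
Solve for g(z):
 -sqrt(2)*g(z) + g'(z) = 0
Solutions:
 g(z) = C1*exp(sqrt(2)*z)


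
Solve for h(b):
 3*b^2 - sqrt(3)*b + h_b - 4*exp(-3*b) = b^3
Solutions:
 h(b) = C1 + b^4/4 - b^3 + sqrt(3)*b^2/2 - 4*exp(-3*b)/3


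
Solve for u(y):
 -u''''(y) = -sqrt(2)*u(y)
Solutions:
 u(y) = C1*exp(-2^(1/8)*y) + C2*exp(2^(1/8)*y) + C3*sin(2^(1/8)*y) + C4*cos(2^(1/8)*y)


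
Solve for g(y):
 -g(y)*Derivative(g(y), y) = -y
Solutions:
 g(y) = -sqrt(C1 + y^2)
 g(y) = sqrt(C1 + y^2)


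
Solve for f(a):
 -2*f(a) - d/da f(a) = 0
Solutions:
 f(a) = C1*exp(-2*a)


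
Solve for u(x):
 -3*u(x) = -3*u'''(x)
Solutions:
 u(x) = C3*exp(x) + (C1*sin(sqrt(3)*x/2) + C2*cos(sqrt(3)*x/2))*exp(-x/2)


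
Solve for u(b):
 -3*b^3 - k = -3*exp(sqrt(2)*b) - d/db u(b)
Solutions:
 u(b) = C1 + 3*b^4/4 + b*k - 3*sqrt(2)*exp(sqrt(2)*b)/2


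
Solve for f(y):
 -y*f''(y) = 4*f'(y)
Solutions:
 f(y) = C1 + C2/y^3


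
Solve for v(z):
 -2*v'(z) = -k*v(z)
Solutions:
 v(z) = C1*exp(k*z/2)


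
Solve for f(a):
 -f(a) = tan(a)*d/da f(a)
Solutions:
 f(a) = C1/sin(a)


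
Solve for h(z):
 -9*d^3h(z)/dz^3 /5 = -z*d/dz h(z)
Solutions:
 h(z) = C1 + Integral(C2*airyai(15^(1/3)*z/3) + C3*airybi(15^(1/3)*z/3), z)


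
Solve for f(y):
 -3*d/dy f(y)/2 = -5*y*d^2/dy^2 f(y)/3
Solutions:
 f(y) = C1 + C2*y^(19/10)


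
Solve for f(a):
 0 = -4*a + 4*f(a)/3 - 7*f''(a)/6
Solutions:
 f(a) = C1*exp(-2*sqrt(14)*a/7) + C2*exp(2*sqrt(14)*a/7) + 3*a


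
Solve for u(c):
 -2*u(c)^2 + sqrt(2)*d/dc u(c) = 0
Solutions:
 u(c) = -1/(C1 + sqrt(2)*c)


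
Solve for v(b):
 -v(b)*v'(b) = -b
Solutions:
 v(b) = -sqrt(C1 + b^2)
 v(b) = sqrt(C1 + b^2)


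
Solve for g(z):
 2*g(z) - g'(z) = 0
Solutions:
 g(z) = C1*exp(2*z)


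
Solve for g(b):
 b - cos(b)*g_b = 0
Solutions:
 g(b) = C1 + Integral(b/cos(b), b)


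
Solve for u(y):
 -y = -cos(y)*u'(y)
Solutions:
 u(y) = C1 + Integral(y/cos(y), y)


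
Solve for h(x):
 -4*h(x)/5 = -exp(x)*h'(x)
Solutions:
 h(x) = C1*exp(-4*exp(-x)/5)


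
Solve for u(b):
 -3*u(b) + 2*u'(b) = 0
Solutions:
 u(b) = C1*exp(3*b/2)


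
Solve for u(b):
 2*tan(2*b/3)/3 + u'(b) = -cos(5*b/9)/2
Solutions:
 u(b) = C1 + log(cos(2*b/3)) - 9*sin(5*b/9)/10


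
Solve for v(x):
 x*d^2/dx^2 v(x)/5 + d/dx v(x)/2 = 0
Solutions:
 v(x) = C1 + C2/x^(3/2)


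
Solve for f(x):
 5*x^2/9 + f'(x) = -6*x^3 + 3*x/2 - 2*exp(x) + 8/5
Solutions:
 f(x) = C1 - 3*x^4/2 - 5*x^3/27 + 3*x^2/4 + 8*x/5 - 2*exp(x)


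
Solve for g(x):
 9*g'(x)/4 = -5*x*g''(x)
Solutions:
 g(x) = C1 + C2*x^(11/20)


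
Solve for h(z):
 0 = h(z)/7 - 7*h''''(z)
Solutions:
 h(z) = C1*exp(-sqrt(7)*z/7) + C2*exp(sqrt(7)*z/7) + C3*sin(sqrt(7)*z/7) + C4*cos(sqrt(7)*z/7)


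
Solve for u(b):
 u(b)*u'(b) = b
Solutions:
 u(b) = -sqrt(C1 + b^2)
 u(b) = sqrt(C1 + b^2)


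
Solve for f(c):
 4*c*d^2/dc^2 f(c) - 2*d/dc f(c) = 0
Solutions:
 f(c) = C1 + C2*c^(3/2)


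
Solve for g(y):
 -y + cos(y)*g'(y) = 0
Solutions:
 g(y) = C1 + Integral(y/cos(y), y)


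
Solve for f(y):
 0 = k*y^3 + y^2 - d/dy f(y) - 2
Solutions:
 f(y) = C1 + k*y^4/4 + y^3/3 - 2*y


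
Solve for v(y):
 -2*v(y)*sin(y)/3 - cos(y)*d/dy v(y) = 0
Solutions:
 v(y) = C1*cos(y)^(2/3)


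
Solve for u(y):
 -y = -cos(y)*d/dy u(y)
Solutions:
 u(y) = C1 + Integral(y/cos(y), y)


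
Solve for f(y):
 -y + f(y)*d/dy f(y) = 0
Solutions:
 f(y) = -sqrt(C1 + y^2)
 f(y) = sqrt(C1 + y^2)


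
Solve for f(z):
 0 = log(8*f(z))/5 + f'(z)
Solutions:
 5*Integral(1/(log(_y) + 3*log(2)), (_y, f(z))) = C1 - z


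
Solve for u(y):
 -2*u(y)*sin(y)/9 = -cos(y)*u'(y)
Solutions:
 u(y) = C1/cos(y)^(2/9)


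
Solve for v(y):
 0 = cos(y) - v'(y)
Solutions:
 v(y) = C1 + sin(y)


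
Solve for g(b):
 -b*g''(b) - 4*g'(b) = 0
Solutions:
 g(b) = C1 + C2/b^3


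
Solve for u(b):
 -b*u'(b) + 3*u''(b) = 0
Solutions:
 u(b) = C1 + C2*erfi(sqrt(6)*b/6)


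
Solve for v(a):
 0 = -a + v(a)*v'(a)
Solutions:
 v(a) = -sqrt(C1 + a^2)
 v(a) = sqrt(C1 + a^2)


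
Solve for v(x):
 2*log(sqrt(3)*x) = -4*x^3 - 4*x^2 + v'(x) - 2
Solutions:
 v(x) = C1 + x^4 + 4*x^3/3 + 2*x*log(x) + x*log(3)


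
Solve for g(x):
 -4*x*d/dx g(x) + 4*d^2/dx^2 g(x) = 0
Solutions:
 g(x) = C1 + C2*erfi(sqrt(2)*x/2)


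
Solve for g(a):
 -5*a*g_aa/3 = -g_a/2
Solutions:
 g(a) = C1 + C2*a^(13/10)


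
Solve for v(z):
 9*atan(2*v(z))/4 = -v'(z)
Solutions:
 Integral(1/atan(2*_y), (_y, v(z))) = C1 - 9*z/4


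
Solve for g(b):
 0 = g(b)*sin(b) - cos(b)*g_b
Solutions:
 g(b) = C1/cos(b)


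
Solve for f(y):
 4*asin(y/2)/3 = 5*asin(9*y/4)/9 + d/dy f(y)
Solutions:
 f(y) = C1 + 4*y*asin(y/2)/3 - 5*y*asin(9*y/4)/9 + 4*sqrt(4 - y^2)/3 - 5*sqrt(16 - 81*y^2)/81


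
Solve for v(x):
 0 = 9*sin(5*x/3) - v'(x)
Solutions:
 v(x) = C1 - 27*cos(5*x/3)/5


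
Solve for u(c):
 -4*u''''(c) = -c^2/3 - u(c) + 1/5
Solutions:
 u(c) = C1*exp(-sqrt(2)*c/2) + C2*exp(sqrt(2)*c/2) + C3*sin(sqrt(2)*c/2) + C4*cos(sqrt(2)*c/2) - c^2/3 + 1/5


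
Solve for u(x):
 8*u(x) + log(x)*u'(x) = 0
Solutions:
 u(x) = C1*exp(-8*li(x))


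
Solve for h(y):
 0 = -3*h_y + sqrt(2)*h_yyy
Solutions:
 h(y) = C1 + C2*exp(-2^(3/4)*sqrt(3)*y/2) + C3*exp(2^(3/4)*sqrt(3)*y/2)


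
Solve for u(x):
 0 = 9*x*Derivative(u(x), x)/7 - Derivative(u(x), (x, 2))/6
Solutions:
 u(x) = C1 + C2*erfi(3*sqrt(21)*x/7)


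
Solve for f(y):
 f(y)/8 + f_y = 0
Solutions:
 f(y) = C1*exp(-y/8)


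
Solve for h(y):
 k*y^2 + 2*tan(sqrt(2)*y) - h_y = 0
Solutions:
 h(y) = C1 + k*y^3/3 - sqrt(2)*log(cos(sqrt(2)*y))


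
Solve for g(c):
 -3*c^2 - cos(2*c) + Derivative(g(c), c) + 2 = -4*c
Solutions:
 g(c) = C1 + c^3 - 2*c^2 - 2*c + sin(2*c)/2


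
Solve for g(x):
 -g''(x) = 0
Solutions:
 g(x) = C1 + C2*x


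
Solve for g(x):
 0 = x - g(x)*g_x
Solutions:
 g(x) = -sqrt(C1 + x^2)
 g(x) = sqrt(C1 + x^2)


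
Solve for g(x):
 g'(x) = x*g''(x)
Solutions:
 g(x) = C1 + C2*x^2


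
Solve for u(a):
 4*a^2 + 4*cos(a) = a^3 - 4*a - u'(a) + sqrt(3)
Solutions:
 u(a) = C1 + a^4/4 - 4*a^3/3 - 2*a^2 + sqrt(3)*a - 4*sin(a)


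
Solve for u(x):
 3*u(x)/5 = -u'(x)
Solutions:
 u(x) = C1*exp(-3*x/5)


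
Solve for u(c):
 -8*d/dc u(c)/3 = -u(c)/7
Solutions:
 u(c) = C1*exp(3*c/56)


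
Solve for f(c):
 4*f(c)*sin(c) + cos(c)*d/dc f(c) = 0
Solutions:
 f(c) = C1*cos(c)^4


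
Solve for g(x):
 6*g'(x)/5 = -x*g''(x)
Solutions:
 g(x) = C1 + C2/x^(1/5)


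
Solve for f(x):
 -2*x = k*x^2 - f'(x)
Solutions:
 f(x) = C1 + k*x^3/3 + x^2


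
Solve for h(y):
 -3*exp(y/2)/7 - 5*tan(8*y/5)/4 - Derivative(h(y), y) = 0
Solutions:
 h(y) = C1 - 6*exp(y/2)/7 + 25*log(cos(8*y/5))/32


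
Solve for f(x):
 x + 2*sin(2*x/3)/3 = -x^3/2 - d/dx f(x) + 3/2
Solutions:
 f(x) = C1 - x^4/8 - x^2/2 + 3*x/2 + cos(2*x/3)


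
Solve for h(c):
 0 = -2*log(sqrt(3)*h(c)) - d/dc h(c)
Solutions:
 Integral(1/(2*log(_y) + log(3)), (_y, h(c))) = C1 - c


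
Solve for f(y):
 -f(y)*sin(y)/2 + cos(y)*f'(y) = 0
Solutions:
 f(y) = C1/sqrt(cos(y))


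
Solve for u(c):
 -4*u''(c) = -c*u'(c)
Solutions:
 u(c) = C1 + C2*erfi(sqrt(2)*c/4)


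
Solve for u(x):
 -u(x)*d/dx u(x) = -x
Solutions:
 u(x) = -sqrt(C1 + x^2)
 u(x) = sqrt(C1 + x^2)


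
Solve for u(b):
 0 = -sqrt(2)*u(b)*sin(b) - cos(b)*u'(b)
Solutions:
 u(b) = C1*cos(b)^(sqrt(2))


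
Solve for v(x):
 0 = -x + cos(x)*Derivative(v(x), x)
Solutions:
 v(x) = C1 + Integral(x/cos(x), x)


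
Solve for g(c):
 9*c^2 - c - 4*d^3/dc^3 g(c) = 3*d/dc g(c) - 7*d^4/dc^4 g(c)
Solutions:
 g(c) = C1 + C4*exp(c) + c^3 - c^2/6 - 8*c + (C2*sin(5*sqrt(3)*c/14) + C3*cos(5*sqrt(3)*c/14))*exp(-3*c/14)


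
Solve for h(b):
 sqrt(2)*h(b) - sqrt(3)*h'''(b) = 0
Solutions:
 h(b) = C3*exp(2^(1/6)*3^(5/6)*b/3) + (C1*sin(2^(1/6)*3^(1/3)*b/2) + C2*cos(2^(1/6)*3^(1/3)*b/2))*exp(-2^(1/6)*3^(5/6)*b/6)


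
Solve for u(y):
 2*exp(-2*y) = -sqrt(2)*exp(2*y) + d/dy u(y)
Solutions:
 u(y) = C1 + sqrt(2)*exp(2*y)/2 - exp(-2*y)


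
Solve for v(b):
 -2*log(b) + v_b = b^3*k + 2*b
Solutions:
 v(b) = C1 + b^4*k/4 + b^2 + 2*b*log(b) - 2*b


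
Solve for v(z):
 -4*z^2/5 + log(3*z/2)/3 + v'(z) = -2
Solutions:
 v(z) = C1 + 4*z^3/15 - z*log(z)/3 - 5*z/3 - z*log(3)/3 + z*log(2)/3


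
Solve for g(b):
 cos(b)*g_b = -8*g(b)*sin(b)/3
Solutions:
 g(b) = C1*cos(b)^(8/3)


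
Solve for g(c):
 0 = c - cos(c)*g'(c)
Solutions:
 g(c) = C1 + Integral(c/cos(c), c)


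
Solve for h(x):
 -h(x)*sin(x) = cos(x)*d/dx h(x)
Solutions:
 h(x) = C1*cos(x)


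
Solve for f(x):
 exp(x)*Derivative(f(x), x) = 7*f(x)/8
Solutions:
 f(x) = C1*exp(-7*exp(-x)/8)


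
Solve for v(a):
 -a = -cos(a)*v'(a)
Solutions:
 v(a) = C1 + Integral(a/cos(a), a)


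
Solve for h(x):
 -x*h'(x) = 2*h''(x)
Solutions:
 h(x) = C1 + C2*erf(x/2)


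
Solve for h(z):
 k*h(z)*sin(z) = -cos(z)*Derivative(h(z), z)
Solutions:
 h(z) = C1*exp(k*log(cos(z)))


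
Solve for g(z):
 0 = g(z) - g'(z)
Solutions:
 g(z) = C1*exp(z)


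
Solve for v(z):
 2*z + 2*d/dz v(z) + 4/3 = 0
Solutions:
 v(z) = C1 - z^2/2 - 2*z/3


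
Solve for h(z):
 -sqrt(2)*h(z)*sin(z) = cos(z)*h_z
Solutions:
 h(z) = C1*cos(z)^(sqrt(2))


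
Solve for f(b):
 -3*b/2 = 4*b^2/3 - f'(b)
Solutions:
 f(b) = C1 + 4*b^3/9 + 3*b^2/4


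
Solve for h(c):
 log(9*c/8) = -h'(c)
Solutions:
 h(c) = C1 - c*log(c) + c*log(8/9) + c


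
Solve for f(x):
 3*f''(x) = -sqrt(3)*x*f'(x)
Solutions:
 f(x) = C1 + C2*erf(sqrt(2)*3^(3/4)*x/6)


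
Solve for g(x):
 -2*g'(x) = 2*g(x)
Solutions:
 g(x) = C1*exp(-x)


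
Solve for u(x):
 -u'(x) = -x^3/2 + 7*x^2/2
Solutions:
 u(x) = C1 + x^4/8 - 7*x^3/6


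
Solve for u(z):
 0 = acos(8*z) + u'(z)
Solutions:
 u(z) = C1 - z*acos(8*z) + sqrt(1 - 64*z^2)/8


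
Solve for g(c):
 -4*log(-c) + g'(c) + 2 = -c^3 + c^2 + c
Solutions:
 g(c) = C1 - c^4/4 + c^3/3 + c^2/2 + 4*c*log(-c) - 6*c


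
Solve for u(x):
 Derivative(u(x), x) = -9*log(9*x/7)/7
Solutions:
 u(x) = C1 - 9*x*log(x)/7 - 18*x*log(3)/7 + 9*x/7 + 9*x*log(7)/7


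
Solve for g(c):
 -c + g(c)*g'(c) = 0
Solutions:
 g(c) = -sqrt(C1 + c^2)
 g(c) = sqrt(C1 + c^2)


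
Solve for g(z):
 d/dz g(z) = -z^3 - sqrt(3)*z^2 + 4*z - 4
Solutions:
 g(z) = C1 - z^4/4 - sqrt(3)*z^3/3 + 2*z^2 - 4*z


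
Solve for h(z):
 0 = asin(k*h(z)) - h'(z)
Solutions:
 Integral(1/asin(_y*k), (_y, h(z))) = C1 + z


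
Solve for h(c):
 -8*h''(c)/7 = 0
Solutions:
 h(c) = C1 + C2*c


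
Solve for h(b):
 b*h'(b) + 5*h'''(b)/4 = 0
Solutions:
 h(b) = C1 + Integral(C2*airyai(-10^(2/3)*b/5) + C3*airybi(-10^(2/3)*b/5), b)


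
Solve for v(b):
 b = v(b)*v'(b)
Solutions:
 v(b) = -sqrt(C1 + b^2)
 v(b) = sqrt(C1 + b^2)


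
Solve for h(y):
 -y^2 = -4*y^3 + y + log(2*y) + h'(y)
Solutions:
 h(y) = C1 + y^4 - y^3/3 - y^2/2 - y*log(y) - y*log(2) + y


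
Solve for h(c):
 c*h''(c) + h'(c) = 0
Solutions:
 h(c) = C1 + C2*log(c)


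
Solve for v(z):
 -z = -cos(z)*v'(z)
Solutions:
 v(z) = C1 + Integral(z/cos(z), z)


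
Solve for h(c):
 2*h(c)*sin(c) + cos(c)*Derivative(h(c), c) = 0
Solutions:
 h(c) = C1*cos(c)^2


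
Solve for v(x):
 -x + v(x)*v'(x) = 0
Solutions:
 v(x) = -sqrt(C1 + x^2)
 v(x) = sqrt(C1 + x^2)


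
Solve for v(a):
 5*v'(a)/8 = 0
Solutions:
 v(a) = C1


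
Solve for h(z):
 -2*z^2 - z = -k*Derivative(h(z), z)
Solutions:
 h(z) = C1 + 2*z^3/(3*k) + z^2/(2*k)


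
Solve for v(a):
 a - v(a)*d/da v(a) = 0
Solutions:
 v(a) = -sqrt(C1 + a^2)
 v(a) = sqrt(C1 + a^2)


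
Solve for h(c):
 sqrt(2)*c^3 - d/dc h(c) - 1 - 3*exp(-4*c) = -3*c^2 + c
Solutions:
 h(c) = C1 + sqrt(2)*c^4/4 + c^3 - c^2/2 - c + 3*exp(-4*c)/4


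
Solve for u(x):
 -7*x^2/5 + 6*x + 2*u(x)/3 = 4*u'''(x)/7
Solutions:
 u(x) = C3*exp(6^(2/3)*7^(1/3)*x/6) + 21*x^2/10 - 9*x + (C1*sin(2^(2/3)*3^(1/6)*7^(1/3)*x/4) + C2*cos(2^(2/3)*3^(1/6)*7^(1/3)*x/4))*exp(-6^(2/3)*7^(1/3)*x/12)


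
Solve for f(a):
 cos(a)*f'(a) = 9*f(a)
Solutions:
 f(a) = C1*sqrt(sin(a) + 1)*(sin(a)^4 + 4*sin(a)^3 + 6*sin(a)^2 + 4*sin(a) + 1)/(sqrt(sin(a) - 1)*(sin(a)^4 - 4*sin(a)^3 + 6*sin(a)^2 - 4*sin(a) + 1))


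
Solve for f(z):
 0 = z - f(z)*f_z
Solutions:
 f(z) = -sqrt(C1 + z^2)
 f(z) = sqrt(C1 + z^2)


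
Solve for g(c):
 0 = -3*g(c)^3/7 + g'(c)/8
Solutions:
 g(c) = -sqrt(14)*sqrt(-1/(C1 + 24*c))/2
 g(c) = sqrt(14)*sqrt(-1/(C1 + 24*c))/2


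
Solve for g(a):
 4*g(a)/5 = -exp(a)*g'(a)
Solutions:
 g(a) = C1*exp(4*exp(-a)/5)


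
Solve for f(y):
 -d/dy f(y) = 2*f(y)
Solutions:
 f(y) = C1*exp(-2*y)


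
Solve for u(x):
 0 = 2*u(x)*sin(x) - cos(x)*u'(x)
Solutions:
 u(x) = C1/cos(x)^2


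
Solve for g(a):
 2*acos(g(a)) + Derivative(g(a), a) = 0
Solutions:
 Integral(1/acos(_y), (_y, g(a))) = C1 - 2*a


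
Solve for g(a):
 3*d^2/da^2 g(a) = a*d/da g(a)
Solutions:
 g(a) = C1 + C2*erfi(sqrt(6)*a/6)


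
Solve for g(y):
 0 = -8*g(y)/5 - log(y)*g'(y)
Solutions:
 g(y) = C1*exp(-8*li(y)/5)


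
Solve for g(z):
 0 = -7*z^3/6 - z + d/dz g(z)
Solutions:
 g(z) = C1 + 7*z^4/24 + z^2/2


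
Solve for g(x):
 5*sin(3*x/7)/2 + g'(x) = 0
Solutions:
 g(x) = C1 + 35*cos(3*x/7)/6


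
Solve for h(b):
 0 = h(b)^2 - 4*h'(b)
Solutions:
 h(b) = -4/(C1 + b)


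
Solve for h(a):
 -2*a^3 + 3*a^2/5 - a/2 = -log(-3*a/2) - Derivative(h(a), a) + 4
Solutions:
 h(a) = C1 + a^4/2 - a^3/5 + a^2/4 - a*log(-a) + a*(-log(3) + log(2) + 5)


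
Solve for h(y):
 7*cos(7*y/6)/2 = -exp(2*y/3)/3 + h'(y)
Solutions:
 h(y) = C1 + exp(2*y/3)/2 + 3*sin(7*y/6)


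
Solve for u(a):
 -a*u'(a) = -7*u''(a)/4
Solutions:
 u(a) = C1 + C2*erfi(sqrt(14)*a/7)


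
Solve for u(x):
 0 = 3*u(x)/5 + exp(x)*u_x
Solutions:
 u(x) = C1*exp(3*exp(-x)/5)


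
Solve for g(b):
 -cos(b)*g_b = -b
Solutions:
 g(b) = C1 + Integral(b/cos(b), b)


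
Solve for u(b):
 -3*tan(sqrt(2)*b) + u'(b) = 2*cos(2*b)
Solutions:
 u(b) = C1 - 3*sqrt(2)*log(cos(sqrt(2)*b))/2 + sin(2*b)


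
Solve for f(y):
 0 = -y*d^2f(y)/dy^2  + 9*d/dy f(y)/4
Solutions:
 f(y) = C1 + C2*y^(13/4)


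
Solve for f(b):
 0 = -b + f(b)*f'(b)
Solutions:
 f(b) = -sqrt(C1 + b^2)
 f(b) = sqrt(C1 + b^2)


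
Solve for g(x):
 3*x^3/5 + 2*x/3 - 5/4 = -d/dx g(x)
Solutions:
 g(x) = C1 - 3*x^4/20 - x^2/3 + 5*x/4


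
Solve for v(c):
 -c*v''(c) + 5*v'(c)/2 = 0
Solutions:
 v(c) = C1 + C2*c^(7/2)


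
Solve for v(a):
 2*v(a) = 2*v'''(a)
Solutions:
 v(a) = C3*exp(a) + (C1*sin(sqrt(3)*a/2) + C2*cos(sqrt(3)*a/2))*exp(-a/2)


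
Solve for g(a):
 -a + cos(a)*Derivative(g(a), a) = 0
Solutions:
 g(a) = C1 + Integral(a/cos(a), a)


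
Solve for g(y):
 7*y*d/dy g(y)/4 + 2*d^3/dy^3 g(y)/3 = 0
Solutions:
 g(y) = C1 + Integral(C2*airyai(-21^(1/3)*y/2) + C3*airybi(-21^(1/3)*y/2), y)


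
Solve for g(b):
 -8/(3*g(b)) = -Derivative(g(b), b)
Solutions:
 g(b) = -sqrt(C1 + 48*b)/3
 g(b) = sqrt(C1 + 48*b)/3


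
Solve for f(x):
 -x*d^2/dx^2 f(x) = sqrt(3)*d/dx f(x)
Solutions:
 f(x) = C1 + C2*x^(1 - sqrt(3))


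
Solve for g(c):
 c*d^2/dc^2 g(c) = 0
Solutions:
 g(c) = C1 + C2*c


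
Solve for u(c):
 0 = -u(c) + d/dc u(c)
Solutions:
 u(c) = C1*exp(c)


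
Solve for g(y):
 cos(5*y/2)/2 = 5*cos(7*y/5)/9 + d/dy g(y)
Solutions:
 g(y) = C1 - 25*sin(7*y/5)/63 + sin(5*y/2)/5


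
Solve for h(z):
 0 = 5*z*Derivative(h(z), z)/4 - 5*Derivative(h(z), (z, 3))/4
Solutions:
 h(z) = C1 + Integral(C2*airyai(z) + C3*airybi(z), z)


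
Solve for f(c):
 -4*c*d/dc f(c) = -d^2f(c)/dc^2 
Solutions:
 f(c) = C1 + C2*erfi(sqrt(2)*c)


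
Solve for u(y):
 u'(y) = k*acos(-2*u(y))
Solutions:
 Integral(1/acos(-2*_y), (_y, u(y))) = C1 + k*y


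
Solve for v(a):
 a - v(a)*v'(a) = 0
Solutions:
 v(a) = -sqrt(C1 + a^2)
 v(a) = sqrt(C1 + a^2)


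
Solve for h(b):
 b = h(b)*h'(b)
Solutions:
 h(b) = -sqrt(C1 + b^2)
 h(b) = sqrt(C1 + b^2)


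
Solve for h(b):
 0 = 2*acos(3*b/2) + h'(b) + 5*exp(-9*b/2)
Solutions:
 h(b) = C1 - 2*b*acos(3*b/2) + 2*sqrt(4 - 9*b^2)/3 + 10*exp(-9*b/2)/9


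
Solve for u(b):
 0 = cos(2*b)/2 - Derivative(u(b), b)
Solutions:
 u(b) = C1 + sin(2*b)/4


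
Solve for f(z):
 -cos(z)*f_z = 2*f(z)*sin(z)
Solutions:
 f(z) = C1*cos(z)^2


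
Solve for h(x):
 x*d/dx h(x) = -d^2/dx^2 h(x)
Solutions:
 h(x) = C1 + C2*erf(sqrt(2)*x/2)


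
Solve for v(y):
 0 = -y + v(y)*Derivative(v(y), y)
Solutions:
 v(y) = -sqrt(C1 + y^2)
 v(y) = sqrt(C1 + y^2)


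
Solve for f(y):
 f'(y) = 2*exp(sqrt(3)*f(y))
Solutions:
 f(y) = sqrt(3)*(2*log(-1/(C1 + 2*y)) - log(3))/6


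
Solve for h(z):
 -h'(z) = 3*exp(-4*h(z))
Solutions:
 h(z) = log(-I*(C1 - 12*z)^(1/4))
 h(z) = log(I*(C1 - 12*z)^(1/4))
 h(z) = log(-(C1 - 12*z)^(1/4))
 h(z) = log(C1 - 12*z)/4


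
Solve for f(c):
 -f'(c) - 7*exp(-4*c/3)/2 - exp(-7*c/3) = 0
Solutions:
 f(c) = C1 + 21*exp(-4*c/3)/8 + 3*exp(-7*c/3)/7


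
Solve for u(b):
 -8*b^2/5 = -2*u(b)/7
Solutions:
 u(b) = 28*b^2/5


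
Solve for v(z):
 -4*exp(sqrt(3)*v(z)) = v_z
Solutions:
 v(z) = sqrt(3)*(2*log(1/(C1 + 4*z)) - log(3))/6


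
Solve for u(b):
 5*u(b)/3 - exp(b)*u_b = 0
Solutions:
 u(b) = C1*exp(-5*exp(-b)/3)


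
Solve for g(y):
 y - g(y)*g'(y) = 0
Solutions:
 g(y) = -sqrt(C1 + y^2)
 g(y) = sqrt(C1 + y^2)


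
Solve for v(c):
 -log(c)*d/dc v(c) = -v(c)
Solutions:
 v(c) = C1*exp(li(c))


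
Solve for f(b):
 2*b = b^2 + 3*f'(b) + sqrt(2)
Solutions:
 f(b) = C1 - b^3/9 + b^2/3 - sqrt(2)*b/3


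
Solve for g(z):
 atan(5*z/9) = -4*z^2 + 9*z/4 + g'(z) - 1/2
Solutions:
 g(z) = C1 + 4*z^3/3 - 9*z^2/8 + z*atan(5*z/9) + z/2 - 9*log(25*z^2 + 81)/10


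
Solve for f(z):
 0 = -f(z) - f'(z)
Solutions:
 f(z) = C1*exp(-z)


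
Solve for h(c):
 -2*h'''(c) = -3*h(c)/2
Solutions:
 h(c) = C3*exp(6^(1/3)*c/2) + (C1*sin(2^(1/3)*3^(5/6)*c/4) + C2*cos(2^(1/3)*3^(5/6)*c/4))*exp(-6^(1/3)*c/4)


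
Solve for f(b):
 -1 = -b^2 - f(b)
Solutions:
 f(b) = 1 - b^2


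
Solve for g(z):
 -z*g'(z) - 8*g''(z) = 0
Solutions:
 g(z) = C1 + C2*erf(z/4)


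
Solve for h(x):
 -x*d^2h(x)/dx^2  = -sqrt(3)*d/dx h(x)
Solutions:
 h(x) = C1 + C2*x^(1 + sqrt(3))


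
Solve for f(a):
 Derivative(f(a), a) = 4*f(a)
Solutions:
 f(a) = C1*exp(4*a)


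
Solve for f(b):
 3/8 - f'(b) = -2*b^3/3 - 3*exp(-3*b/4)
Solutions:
 f(b) = C1 + b^4/6 + 3*b/8 - 4*exp(-3*b/4)


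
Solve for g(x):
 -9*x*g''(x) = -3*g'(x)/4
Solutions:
 g(x) = C1 + C2*x^(13/12)


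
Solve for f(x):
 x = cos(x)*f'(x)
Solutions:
 f(x) = C1 + Integral(x/cos(x), x)


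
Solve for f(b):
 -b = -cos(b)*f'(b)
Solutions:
 f(b) = C1 + Integral(b/cos(b), b)


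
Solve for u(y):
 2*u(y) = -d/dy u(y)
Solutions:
 u(y) = C1*exp(-2*y)


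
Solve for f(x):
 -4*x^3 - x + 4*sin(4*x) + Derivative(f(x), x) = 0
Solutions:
 f(x) = C1 + x^4 + x^2/2 + cos(4*x)


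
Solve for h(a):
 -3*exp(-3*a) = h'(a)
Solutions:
 h(a) = C1 + exp(-3*a)


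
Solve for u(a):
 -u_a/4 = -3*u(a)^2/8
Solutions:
 u(a) = -2/(C1 + 3*a)


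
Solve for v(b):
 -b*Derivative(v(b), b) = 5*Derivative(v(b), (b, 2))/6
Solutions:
 v(b) = C1 + C2*erf(sqrt(15)*b/5)


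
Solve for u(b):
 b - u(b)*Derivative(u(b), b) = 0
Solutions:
 u(b) = -sqrt(C1 + b^2)
 u(b) = sqrt(C1 + b^2)


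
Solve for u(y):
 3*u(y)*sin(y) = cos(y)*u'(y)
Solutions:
 u(y) = C1/cos(y)^3


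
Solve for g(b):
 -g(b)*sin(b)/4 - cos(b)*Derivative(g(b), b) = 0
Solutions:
 g(b) = C1*cos(b)^(1/4)


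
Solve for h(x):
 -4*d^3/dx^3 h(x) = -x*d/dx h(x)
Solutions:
 h(x) = C1 + Integral(C2*airyai(2^(1/3)*x/2) + C3*airybi(2^(1/3)*x/2), x)


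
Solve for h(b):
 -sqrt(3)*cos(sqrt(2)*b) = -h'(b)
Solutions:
 h(b) = C1 + sqrt(6)*sin(sqrt(2)*b)/2


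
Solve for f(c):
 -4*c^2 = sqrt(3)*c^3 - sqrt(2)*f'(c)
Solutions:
 f(c) = C1 + sqrt(6)*c^4/8 + 2*sqrt(2)*c^3/3


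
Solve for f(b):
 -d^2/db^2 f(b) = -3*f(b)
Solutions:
 f(b) = C1*exp(-sqrt(3)*b) + C2*exp(sqrt(3)*b)


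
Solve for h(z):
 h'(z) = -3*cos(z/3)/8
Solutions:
 h(z) = C1 - 9*sin(z/3)/8


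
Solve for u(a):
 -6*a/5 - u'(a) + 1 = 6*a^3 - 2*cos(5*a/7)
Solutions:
 u(a) = C1 - 3*a^4/2 - 3*a^2/5 + a + 14*sin(5*a/7)/5


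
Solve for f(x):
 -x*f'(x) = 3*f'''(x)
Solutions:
 f(x) = C1 + Integral(C2*airyai(-3^(2/3)*x/3) + C3*airybi(-3^(2/3)*x/3), x)


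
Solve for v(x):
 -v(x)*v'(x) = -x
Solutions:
 v(x) = -sqrt(C1 + x^2)
 v(x) = sqrt(C1 + x^2)


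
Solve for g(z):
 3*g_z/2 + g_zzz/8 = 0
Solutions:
 g(z) = C1 + C2*sin(2*sqrt(3)*z) + C3*cos(2*sqrt(3)*z)


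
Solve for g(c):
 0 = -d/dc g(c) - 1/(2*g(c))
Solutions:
 g(c) = -sqrt(C1 - c)
 g(c) = sqrt(C1 - c)


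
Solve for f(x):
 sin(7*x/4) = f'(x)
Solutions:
 f(x) = C1 - 4*cos(7*x/4)/7


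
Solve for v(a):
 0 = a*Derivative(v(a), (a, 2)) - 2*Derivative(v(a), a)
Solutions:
 v(a) = C1 + C2*a^3


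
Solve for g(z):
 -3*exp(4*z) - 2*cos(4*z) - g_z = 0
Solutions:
 g(z) = C1 - 3*exp(4*z)/4 - sin(4*z)/2


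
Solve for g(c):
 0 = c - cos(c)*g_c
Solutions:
 g(c) = C1 + Integral(c/cos(c), c)


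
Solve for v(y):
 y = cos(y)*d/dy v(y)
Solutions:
 v(y) = C1 + Integral(y/cos(y), y)


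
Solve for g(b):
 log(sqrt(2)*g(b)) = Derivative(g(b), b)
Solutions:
 -2*Integral(1/(2*log(_y) + log(2)), (_y, g(b))) = C1 - b


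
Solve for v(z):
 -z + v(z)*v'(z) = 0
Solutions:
 v(z) = -sqrt(C1 + z^2)
 v(z) = sqrt(C1 + z^2)


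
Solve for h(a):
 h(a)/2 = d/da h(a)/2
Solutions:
 h(a) = C1*exp(a)


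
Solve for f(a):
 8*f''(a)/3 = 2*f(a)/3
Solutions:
 f(a) = C1*exp(-a/2) + C2*exp(a/2)


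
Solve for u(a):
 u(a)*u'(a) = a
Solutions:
 u(a) = -sqrt(C1 + a^2)
 u(a) = sqrt(C1 + a^2)


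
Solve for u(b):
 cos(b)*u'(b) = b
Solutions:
 u(b) = C1 + Integral(b/cos(b), b)


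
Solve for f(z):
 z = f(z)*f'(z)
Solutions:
 f(z) = -sqrt(C1 + z^2)
 f(z) = sqrt(C1 + z^2)


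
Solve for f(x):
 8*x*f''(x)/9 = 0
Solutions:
 f(x) = C1 + C2*x


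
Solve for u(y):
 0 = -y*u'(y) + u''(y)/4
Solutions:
 u(y) = C1 + C2*erfi(sqrt(2)*y)


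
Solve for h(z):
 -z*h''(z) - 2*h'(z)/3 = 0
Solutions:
 h(z) = C1 + C2*z^(1/3)


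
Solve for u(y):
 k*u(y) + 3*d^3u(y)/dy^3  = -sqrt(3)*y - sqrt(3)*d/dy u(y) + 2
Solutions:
 u(y) = C1*exp(2^(1/3)*y*(-2^(1/3)*(9*k + sqrt(3)*sqrt(27*k^2 + 4*sqrt(3)))^(1/3) + 2*sqrt(3)/(9*k + sqrt(3)*sqrt(27*k^2 + 4*sqrt(3)))^(1/3))/6) + C2*exp(2^(1/3)*y*(2^(1/3)*(9*k + sqrt(3)*sqrt(27*k^2 + 4*sqrt(3)))^(1/3) - 2^(1/3)*sqrt(3)*I*(9*k + sqrt(3)*sqrt(27*k^2 + 4*sqrt(3)))^(1/3) + 8*sqrt(3)/((-1 + sqrt(3)*I)*(9*k + sqrt(3)*sqrt(27*k^2 + 4*sqrt(3)))^(1/3)))/12) + C3*exp(2^(1/3)*y*(2^(1/3)*(9*k + sqrt(3)*sqrt(27*k^2 + 4*sqrt(3)))^(1/3) + 2^(1/3)*sqrt(3)*I*(9*k + sqrt(3)*sqrt(27*k^2 + 4*sqrt(3)))^(1/3) - 8*sqrt(3)/((1 + sqrt(3)*I)*(9*k + sqrt(3)*sqrt(27*k^2 + 4*sqrt(3)))^(1/3)))/12) - sqrt(3)*y/k + 2/k + 3/k^2


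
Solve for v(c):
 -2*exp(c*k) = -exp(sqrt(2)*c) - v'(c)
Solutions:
 v(c) = C1 - sqrt(2)*exp(sqrt(2)*c)/2 + 2*exp(c*k)/k


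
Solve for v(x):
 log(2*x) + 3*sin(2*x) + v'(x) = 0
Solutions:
 v(x) = C1 - x*log(x) - x*log(2) + x + 3*cos(2*x)/2


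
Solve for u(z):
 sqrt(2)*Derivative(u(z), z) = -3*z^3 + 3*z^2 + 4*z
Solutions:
 u(z) = C1 - 3*sqrt(2)*z^4/8 + sqrt(2)*z^3/2 + sqrt(2)*z^2


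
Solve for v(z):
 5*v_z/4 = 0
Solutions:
 v(z) = C1


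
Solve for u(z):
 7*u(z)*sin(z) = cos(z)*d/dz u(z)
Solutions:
 u(z) = C1/cos(z)^7


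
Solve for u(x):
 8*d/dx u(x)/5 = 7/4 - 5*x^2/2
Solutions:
 u(x) = C1 - 25*x^3/48 + 35*x/32


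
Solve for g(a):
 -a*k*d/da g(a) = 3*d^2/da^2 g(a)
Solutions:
 g(a) = Piecewise((-sqrt(6)*sqrt(pi)*C1*erf(sqrt(6)*a*sqrt(k)/6)/(2*sqrt(k)) - C2, (k > 0) | (k < 0)), (-C1*a - C2, True))


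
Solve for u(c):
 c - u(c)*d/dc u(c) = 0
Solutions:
 u(c) = -sqrt(C1 + c^2)
 u(c) = sqrt(C1 + c^2)


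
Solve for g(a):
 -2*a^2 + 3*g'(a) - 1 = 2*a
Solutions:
 g(a) = C1 + 2*a^3/9 + a^2/3 + a/3


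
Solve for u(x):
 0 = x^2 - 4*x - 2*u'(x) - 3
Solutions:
 u(x) = C1 + x^3/6 - x^2 - 3*x/2


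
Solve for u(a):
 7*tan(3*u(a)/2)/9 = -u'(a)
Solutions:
 u(a) = -2*asin(C1*exp(-7*a/6))/3 + 2*pi/3
 u(a) = 2*asin(C1*exp(-7*a/6))/3


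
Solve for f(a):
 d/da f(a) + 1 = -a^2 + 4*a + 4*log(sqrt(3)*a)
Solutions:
 f(a) = C1 - a^3/3 + 2*a^2 + 4*a*log(a) - 5*a + a*log(9)


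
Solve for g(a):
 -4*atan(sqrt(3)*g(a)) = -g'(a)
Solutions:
 Integral(1/atan(sqrt(3)*_y), (_y, g(a))) = C1 + 4*a


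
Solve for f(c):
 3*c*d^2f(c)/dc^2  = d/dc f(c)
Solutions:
 f(c) = C1 + C2*c^(4/3)


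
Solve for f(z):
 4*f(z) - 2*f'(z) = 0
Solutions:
 f(z) = C1*exp(2*z)


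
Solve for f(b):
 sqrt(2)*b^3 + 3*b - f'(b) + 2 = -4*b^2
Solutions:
 f(b) = C1 + sqrt(2)*b^4/4 + 4*b^3/3 + 3*b^2/2 + 2*b


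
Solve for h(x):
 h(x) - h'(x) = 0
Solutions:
 h(x) = C1*exp(x)


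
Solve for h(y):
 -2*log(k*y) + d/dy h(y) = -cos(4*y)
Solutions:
 h(y) = C1 + 2*y*log(k*y) - 2*y - sin(4*y)/4


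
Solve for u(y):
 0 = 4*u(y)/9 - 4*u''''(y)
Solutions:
 u(y) = C1*exp(-sqrt(3)*y/3) + C2*exp(sqrt(3)*y/3) + C3*sin(sqrt(3)*y/3) + C4*cos(sqrt(3)*y/3)


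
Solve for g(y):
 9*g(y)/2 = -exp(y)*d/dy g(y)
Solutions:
 g(y) = C1*exp(9*exp(-y)/2)


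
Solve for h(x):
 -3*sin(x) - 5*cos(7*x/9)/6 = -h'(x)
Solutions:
 h(x) = C1 + 15*sin(7*x/9)/14 - 3*cos(x)


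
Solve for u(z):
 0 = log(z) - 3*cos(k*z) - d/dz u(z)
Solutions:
 u(z) = C1 + z*log(z) - z - 3*Piecewise((sin(k*z)/k, Ne(k, 0)), (z, True))


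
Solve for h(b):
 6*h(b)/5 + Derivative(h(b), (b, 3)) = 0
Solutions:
 h(b) = C3*exp(-5^(2/3)*6^(1/3)*b/5) + (C1*sin(2^(1/3)*3^(5/6)*5^(2/3)*b/10) + C2*cos(2^(1/3)*3^(5/6)*5^(2/3)*b/10))*exp(5^(2/3)*6^(1/3)*b/10)


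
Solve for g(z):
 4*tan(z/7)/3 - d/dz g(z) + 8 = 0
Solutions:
 g(z) = C1 + 8*z - 28*log(cos(z/7))/3


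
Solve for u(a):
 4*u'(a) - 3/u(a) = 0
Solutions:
 u(a) = -sqrt(C1 + 6*a)/2
 u(a) = sqrt(C1 + 6*a)/2


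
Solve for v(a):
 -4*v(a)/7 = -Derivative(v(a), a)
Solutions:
 v(a) = C1*exp(4*a/7)


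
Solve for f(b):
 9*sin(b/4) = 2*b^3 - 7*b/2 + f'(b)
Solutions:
 f(b) = C1 - b^4/2 + 7*b^2/4 - 36*cos(b/4)


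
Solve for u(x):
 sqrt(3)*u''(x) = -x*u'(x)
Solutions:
 u(x) = C1 + C2*erf(sqrt(2)*3^(3/4)*x/6)


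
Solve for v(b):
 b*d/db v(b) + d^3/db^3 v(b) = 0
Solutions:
 v(b) = C1 + Integral(C2*airyai(-b) + C3*airybi(-b), b)


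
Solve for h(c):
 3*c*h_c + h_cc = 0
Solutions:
 h(c) = C1 + C2*erf(sqrt(6)*c/2)


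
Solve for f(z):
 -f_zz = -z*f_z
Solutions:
 f(z) = C1 + C2*erfi(sqrt(2)*z/2)


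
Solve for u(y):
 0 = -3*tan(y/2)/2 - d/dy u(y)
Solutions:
 u(y) = C1 + 3*log(cos(y/2))


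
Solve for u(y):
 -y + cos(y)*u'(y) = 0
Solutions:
 u(y) = C1 + Integral(y/cos(y), y)


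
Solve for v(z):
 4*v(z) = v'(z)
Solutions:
 v(z) = C1*exp(4*z)


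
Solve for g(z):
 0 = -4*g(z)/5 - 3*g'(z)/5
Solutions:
 g(z) = C1*exp(-4*z/3)


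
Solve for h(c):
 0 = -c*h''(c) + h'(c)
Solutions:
 h(c) = C1 + C2*c^2


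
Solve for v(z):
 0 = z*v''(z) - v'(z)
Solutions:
 v(z) = C1 + C2*z^2


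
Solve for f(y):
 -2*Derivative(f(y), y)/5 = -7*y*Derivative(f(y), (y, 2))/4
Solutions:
 f(y) = C1 + C2*y^(43/35)


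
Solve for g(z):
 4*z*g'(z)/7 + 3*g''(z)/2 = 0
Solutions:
 g(z) = C1 + C2*erf(2*sqrt(21)*z/21)


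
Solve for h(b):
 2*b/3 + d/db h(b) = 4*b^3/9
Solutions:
 h(b) = C1 + b^4/9 - b^2/3


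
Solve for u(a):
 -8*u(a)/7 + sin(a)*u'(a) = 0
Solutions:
 u(a) = C1*(cos(a) - 1)^(4/7)/(cos(a) + 1)^(4/7)


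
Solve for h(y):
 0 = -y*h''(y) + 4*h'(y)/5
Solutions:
 h(y) = C1 + C2*y^(9/5)


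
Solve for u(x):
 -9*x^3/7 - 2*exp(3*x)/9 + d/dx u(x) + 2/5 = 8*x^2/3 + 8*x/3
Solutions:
 u(x) = C1 + 9*x^4/28 + 8*x^3/9 + 4*x^2/3 - 2*x/5 + 2*exp(3*x)/27


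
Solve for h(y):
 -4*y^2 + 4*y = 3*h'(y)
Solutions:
 h(y) = C1 - 4*y^3/9 + 2*y^2/3


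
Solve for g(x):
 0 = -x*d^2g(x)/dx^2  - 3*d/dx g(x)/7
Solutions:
 g(x) = C1 + C2*x^(4/7)


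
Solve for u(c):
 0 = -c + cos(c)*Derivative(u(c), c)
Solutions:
 u(c) = C1 + Integral(c/cos(c), c)


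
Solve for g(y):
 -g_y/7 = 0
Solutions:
 g(y) = C1


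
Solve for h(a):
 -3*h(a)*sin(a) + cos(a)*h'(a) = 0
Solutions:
 h(a) = C1/cos(a)^3


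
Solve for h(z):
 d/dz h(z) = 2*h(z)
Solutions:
 h(z) = C1*exp(2*z)


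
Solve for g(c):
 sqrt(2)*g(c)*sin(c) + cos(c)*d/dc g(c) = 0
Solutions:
 g(c) = C1*cos(c)^(sqrt(2))


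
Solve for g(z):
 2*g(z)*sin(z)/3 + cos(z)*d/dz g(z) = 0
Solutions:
 g(z) = C1*cos(z)^(2/3)


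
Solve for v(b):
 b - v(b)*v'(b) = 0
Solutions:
 v(b) = -sqrt(C1 + b^2)
 v(b) = sqrt(C1 + b^2)


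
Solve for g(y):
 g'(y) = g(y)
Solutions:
 g(y) = C1*exp(y)


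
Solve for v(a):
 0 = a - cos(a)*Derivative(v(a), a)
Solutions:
 v(a) = C1 + Integral(a/cos(a), a)


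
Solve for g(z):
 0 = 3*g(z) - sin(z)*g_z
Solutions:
 g(z) = C1*(cos(z) - 1)^(3/2)/(cos(z) + 1)^(3/2)


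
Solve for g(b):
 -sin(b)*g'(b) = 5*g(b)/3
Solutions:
 g(b) = C1*(cos(b) + 1)^(5/6)/(cos(b) - 1)^(5/6)


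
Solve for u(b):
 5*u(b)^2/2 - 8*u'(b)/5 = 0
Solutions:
 u(b) = -16/(C1 + 25*b)


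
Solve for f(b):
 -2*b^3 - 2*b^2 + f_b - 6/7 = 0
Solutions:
 f(b) = C1 + b^4/2 + 2*b^3/3 + 6*b/7


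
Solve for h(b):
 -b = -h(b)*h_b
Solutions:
 h(b) = -sqrt(C1 + b^2)
 h(b) = sqrt(C1 + b^2)


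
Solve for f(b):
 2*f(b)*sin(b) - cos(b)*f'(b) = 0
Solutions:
 f(b) = C1/cos(b)^2


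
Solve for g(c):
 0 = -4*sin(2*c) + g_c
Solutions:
 g(c) = C1 - 2*cos(2*c)


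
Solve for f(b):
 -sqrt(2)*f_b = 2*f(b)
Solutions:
 f(b) = C1*exp(-sqrt(2)*b)


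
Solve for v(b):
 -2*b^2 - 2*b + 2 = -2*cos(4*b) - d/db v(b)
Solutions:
 v(b) = C1 + 2*b^3/3 + b^2 - 2*b - sin(4*b)/2


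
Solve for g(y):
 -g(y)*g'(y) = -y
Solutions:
 g(y) = -sqrt(C1 + y^2)
 g(y) = sqrt(C1 + y^2)


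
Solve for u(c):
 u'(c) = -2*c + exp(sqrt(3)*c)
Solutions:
 u(c) = C1 - c^2 + sqrt(3)*exp(sqrt(3)*c)/3


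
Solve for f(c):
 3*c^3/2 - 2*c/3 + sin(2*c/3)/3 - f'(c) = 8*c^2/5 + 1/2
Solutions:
 f(c) = C1 + 3*c^4/8 - 8*c^3/15 - c^2/3 - c/2 - cos(2*c/3)/2


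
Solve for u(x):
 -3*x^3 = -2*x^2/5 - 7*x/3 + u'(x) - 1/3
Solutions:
 u(x) = C1 - 3*x^4/4 + 2*x^3/15 + 7*x^2/6 + x/3


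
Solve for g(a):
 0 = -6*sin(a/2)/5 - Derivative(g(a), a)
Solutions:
 g(a) = C1 + 12*cos(a/2)/5


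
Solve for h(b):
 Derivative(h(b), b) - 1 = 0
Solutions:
 h(b) = C1 + b


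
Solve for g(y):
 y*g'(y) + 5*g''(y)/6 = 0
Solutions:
 g(y) = C1 + C2*erf(sqrt(15)*y/5)


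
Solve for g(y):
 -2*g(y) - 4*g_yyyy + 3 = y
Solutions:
 g(y) = -y/2 + (C1*sin(2^(1/4)*y/2) + C2*cos(2^(1/4)*y/2))*exp(-2^(1/4)*y/2) + (C3*sin(2^(1/4)*y/2) + C4*cos(2^(1/4)*y/2))*exp(2^(1/4)*y/2) + 3/2


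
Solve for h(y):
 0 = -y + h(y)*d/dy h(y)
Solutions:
 h(y) = -sqrt(C1 + y^2)
 h(y) = sqrt(C1 + y^2)


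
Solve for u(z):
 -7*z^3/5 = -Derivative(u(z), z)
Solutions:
 u(z) = C1 + 7*z^4/20


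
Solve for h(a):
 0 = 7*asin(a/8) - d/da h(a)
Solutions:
 h(a) = C1 + 7*a*asin(a/8) + 7*sqrt(64 - a^2)


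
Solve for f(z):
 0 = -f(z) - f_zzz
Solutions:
 f(z) = C3*exp(-z) + (C1*sin(sqrt(3)*z/2) + C2*cos(sqrt(3)*z/2))*exp(z/2)


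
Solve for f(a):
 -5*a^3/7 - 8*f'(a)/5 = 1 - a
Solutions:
 f(a) = C1 - 25*a^4/224 + 5*a^2/16 - 5*a/8


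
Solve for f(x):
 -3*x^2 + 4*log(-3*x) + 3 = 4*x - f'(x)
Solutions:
 f(x) = C1 + x^3 + 2*x^2 - 4*x*log(-x) + x*(1 - 4*log(3))


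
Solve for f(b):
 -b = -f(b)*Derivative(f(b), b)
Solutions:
 f(b) = -sqrt(C1 + b^2)
 f(b) = sqrt(C1 + b^2)


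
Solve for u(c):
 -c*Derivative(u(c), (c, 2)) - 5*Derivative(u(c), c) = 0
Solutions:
 u(c) = C1 + C2/c^4


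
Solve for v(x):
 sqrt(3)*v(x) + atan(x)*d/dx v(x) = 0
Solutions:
 v(x) = C1*exp(-sqrt(3)*Integral(1/atan(x), x))


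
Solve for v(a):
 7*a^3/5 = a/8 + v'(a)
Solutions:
 v(a) = C1 + 7*a^4/20 - a^2/16


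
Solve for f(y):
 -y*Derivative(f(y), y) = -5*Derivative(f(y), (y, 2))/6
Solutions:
 f(y) = C1 + C2*erfi(sqrt(15)*y/5)


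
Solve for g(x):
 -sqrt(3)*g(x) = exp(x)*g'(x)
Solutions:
 g(x) = C1*exp(sqrt(3)*exp(-x))


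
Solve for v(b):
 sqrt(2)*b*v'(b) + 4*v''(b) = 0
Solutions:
 v(b) = C1 + C2*erf(2^(3/4)*b/4)


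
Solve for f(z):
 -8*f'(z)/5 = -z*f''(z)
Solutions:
 f(z) = C1 + C2*z^(13/5)


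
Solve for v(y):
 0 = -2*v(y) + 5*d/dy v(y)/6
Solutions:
 v(y) = C1*exp(12*y/5)


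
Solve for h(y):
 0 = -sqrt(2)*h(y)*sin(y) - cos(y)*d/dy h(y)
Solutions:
 h(y) = C1*cos(y)^(sqrt(2))


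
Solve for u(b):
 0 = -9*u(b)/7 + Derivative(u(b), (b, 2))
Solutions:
 u(b) = C1*exp(-3*sqrt(7)*b/7) + C2*exp(3*sqrt(7)*b/7)


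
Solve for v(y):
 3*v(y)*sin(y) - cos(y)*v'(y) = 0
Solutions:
 v(y) = C1/cos(y)^3


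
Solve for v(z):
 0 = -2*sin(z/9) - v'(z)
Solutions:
 v(z) = C1 + 18*cos(z/9)


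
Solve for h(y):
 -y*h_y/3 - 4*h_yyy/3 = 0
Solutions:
 h(y) = C1 + Integral(C2*airyai(-2^(1/3)*y/2) + C3*airybi(-2^(1/3)*y/2), y)
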